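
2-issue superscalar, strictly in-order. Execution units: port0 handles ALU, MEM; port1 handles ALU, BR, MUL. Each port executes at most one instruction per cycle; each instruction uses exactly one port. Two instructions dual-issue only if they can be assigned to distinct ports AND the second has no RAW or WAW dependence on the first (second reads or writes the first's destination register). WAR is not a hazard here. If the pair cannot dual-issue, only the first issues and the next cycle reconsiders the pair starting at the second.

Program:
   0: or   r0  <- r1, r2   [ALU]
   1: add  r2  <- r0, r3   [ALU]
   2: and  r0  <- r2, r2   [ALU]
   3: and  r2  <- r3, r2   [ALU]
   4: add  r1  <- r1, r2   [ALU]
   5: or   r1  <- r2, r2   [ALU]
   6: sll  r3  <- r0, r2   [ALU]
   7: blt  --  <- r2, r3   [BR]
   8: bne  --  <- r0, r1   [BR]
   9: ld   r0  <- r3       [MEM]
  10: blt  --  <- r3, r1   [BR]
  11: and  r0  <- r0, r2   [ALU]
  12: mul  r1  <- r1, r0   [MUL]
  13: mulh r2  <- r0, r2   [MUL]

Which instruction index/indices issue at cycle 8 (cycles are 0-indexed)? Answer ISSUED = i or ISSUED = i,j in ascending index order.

t=0 i0:or.ALU ; RAW r0
t=1 i1:add.ALU ; RAW r2
t=2 i2,i3:and.ALU/and.ALU ; 2-wide
t=3 i4:add.ALU ; WAW r1
t=4 i5,i6:or.ALU/sll.ALU ; 2-wide
t=5 i7:blt.BR ; no-port BR/BR
t=6 i8,i9:bne.BR/ld.MEM ; 2-wide
t=7 i10,i11:blt.BR/and.ALU ; 2-wide
t=8 i12:mul.MUL ; no-port MUL/MUL
t=9 i13:mulh.MUL ; tail

ISSUED = 12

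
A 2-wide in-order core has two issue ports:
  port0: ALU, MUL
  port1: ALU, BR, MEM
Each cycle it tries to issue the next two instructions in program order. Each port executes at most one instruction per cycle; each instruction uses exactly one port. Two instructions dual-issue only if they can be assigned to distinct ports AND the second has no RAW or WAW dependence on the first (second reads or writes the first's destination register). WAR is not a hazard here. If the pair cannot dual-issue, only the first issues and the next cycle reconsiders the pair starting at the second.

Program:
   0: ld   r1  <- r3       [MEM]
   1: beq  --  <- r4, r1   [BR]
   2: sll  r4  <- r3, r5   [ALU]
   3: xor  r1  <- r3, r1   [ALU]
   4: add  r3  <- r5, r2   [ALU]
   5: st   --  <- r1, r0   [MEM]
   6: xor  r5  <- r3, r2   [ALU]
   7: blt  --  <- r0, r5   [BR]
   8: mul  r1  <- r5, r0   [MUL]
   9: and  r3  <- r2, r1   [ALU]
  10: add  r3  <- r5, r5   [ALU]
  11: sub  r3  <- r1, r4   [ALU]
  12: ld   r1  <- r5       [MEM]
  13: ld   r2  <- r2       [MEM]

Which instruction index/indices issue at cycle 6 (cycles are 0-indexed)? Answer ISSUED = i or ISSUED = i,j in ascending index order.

  cy0 -> i0 (ld) no-port MEM/BR
  cy1 -> i1+i2 (beq;sll) pair
  cy2 -> i3+i4 (xor;add) pair
  cy3 -> i5+i6 (st;xor) pair
  cy4 -> i7+i8 (blt;mul) pair
  cy5 -> i9 (and) WAW r3
  cy6 -> i10 (add) WAW r3
  cy7 -> i11+i12 (sub;ld) pair
  cy8 -> i13 (ld) tail

ISSUED = 10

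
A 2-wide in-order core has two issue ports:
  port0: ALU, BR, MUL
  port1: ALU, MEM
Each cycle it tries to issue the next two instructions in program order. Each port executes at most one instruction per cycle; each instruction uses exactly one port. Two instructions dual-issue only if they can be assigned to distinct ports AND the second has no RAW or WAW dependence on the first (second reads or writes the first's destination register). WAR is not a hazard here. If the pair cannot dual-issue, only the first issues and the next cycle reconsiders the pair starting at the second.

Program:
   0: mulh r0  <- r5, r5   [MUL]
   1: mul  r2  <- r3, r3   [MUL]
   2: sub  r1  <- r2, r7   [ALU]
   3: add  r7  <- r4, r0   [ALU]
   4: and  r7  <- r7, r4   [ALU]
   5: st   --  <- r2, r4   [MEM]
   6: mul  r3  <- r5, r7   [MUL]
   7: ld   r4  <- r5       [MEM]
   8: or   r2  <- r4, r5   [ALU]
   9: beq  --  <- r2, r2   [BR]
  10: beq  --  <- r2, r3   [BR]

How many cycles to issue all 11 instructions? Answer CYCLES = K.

t=0 i0:mulh ; no-port MUL/MUL
t=1 i1:mul ; RAW r2
t=2 i2&i3:sub;add ; pair
t=3 i4&i5:and;st ; pair
t=4 i6&i7:mul;ld ; pair
t=5 i8:or ; RAW r2
t=6 i9:beq ; no-port BR/BR
t=7 i10:beq ; tail

CYCLES = 8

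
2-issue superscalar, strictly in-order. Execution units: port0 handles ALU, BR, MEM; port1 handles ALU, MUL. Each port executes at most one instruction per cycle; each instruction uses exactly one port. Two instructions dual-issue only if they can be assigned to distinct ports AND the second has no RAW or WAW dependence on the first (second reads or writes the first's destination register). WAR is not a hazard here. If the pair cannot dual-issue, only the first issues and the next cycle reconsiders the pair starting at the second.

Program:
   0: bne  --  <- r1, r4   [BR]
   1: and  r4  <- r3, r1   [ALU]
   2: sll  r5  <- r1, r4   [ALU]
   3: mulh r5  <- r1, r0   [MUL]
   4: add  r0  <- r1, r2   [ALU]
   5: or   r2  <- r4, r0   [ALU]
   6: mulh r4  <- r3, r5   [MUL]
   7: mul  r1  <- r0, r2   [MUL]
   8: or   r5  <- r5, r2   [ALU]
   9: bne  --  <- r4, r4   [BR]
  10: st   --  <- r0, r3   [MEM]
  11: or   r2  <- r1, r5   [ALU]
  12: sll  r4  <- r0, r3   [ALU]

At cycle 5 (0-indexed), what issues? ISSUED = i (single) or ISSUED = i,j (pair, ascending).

t=0 i0+i1:bne.BR and.ALU ; 2-wide
t=1 i2:sll.ALU ; WAW r5
t=2 i3+i4:mulh.MUL add.ALU ; 2-wide
t=3 i5+i6:or.ALU mulh.MUL ; 2-wide
t=4 i7+i8:mul.MUL or.ALU ; 2-wide
t=5 i9:bne.BR ; no-port BR/MEM
t=6 i10+i11:st.MEM or.ALU ; 2-wide
t=7 i12:sll.ALU ; tail

ISSUED = 9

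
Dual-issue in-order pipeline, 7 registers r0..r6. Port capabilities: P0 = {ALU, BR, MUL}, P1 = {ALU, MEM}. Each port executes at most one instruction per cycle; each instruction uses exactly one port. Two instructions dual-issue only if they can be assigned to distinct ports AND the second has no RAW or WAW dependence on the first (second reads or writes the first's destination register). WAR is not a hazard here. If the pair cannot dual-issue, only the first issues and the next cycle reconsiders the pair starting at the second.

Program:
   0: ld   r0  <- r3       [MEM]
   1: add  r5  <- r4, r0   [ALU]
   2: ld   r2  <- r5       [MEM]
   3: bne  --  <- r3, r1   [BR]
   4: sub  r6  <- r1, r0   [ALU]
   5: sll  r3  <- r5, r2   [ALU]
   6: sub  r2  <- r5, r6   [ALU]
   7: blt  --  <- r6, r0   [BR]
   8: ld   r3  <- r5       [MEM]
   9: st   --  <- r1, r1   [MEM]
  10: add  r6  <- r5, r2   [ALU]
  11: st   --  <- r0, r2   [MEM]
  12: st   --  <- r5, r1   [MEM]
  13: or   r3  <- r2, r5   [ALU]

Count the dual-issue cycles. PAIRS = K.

PAIRS = 5

t=0 i0:ld ; RAW r0
t=1 i1:add ; RAW r5
t=2 i2/i3:ld bne ; 2-wide
t=3 i4/i5:sub sll ; 2-wide
t=4 i6/i7:sub blt ; 2-wide
t=5 i8:ld ; no-port MEM/MEM
t=6 i9/i10:st add ; 2-wide
t=7 i11:st ; no-port MEM/MEM
t=8 i12/i13:st or ; 2-wide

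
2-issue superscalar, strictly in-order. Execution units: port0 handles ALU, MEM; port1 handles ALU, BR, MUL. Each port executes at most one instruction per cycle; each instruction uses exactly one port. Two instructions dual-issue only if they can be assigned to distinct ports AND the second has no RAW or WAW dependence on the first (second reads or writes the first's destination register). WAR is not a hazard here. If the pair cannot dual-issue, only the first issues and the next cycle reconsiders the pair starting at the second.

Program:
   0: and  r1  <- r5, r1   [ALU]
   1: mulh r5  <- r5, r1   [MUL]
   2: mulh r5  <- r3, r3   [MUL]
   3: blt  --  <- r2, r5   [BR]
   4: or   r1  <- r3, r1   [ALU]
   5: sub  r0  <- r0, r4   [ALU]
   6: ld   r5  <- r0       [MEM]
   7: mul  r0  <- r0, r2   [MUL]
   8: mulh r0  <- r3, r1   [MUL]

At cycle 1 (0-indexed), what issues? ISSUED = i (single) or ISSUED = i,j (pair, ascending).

[0] i0  and.ALU  -- RAW r1
[1] i1  mulh.MUL  -- no-port MUL/MUL
[2] i2  mulh.MUL  -- no-port MUL/BR
[3] i3,i4  blt.BR+or.ALU  -- dual
[4] i5  sub.ALU  -- RAW r0
[5] i6,i7  ld.MEM+mul.MUL  -- dual
[6] i8  mulh.MUL  -- tail

ISSUED = 1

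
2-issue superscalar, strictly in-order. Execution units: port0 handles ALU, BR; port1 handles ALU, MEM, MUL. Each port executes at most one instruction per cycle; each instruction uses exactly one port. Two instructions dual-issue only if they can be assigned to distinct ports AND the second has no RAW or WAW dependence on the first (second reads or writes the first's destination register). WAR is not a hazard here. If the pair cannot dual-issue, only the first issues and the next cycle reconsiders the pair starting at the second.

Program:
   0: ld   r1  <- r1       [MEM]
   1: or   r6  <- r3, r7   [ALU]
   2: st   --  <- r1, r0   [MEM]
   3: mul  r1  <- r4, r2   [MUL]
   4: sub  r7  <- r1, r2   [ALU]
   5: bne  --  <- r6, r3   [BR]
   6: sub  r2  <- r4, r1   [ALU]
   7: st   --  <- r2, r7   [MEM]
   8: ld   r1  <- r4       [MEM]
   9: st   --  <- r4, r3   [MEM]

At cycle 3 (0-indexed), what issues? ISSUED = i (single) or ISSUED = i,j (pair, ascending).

c0: i0&i1 ld.MEM/or.ALU  2-wide
c1: i2 st.MEM  no-port MEM/MUL
c2: i3 mul.MUL  RAW r1
c3: i4&i5 sub.ALU/bne.BR  2-wide
c4: i6 sub.ALU  RAW r2
c5: i7 st.MEM  no-port MEM/MEM
c6: i8 ld.MEM  no-port MEM/MEM
c7: i9 st.MEM  tail

ISSUED = 4,5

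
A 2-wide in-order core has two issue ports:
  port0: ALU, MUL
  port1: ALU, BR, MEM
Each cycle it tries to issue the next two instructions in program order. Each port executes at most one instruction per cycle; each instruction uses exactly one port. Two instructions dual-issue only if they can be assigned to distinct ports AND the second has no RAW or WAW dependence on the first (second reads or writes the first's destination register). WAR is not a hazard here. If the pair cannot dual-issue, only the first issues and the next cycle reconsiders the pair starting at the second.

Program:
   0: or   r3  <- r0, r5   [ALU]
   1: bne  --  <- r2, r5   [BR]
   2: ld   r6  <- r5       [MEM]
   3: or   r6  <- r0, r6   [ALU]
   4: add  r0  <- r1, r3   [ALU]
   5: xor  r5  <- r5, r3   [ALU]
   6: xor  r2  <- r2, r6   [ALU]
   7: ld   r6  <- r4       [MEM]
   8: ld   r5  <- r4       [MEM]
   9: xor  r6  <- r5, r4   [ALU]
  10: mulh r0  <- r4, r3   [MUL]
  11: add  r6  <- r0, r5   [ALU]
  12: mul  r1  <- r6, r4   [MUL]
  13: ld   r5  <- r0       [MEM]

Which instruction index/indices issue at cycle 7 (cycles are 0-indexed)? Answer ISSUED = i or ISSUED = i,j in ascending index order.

t=0 i0+i1:or.ALU;bne.BR ; 2-wide
t=1 i2:ld.MEM ; RAW+WAW r6
t=2 i3+i4:or.ALU;add.ALU ; 2-wide
t=3 i5+i6:xor.ALU;xor.ALU ; 2-wide
t=4 i7:ld.MEM ; no-port MEM/MEM
t=5 i8:ld.MEM ; RAW r5
t=6 i9+i10:xor.ALU;mulh.MUL ; 2-wide
t=7 i11:add.ALU ; RAW r6
t=8 i12+i13:mul.MUL;ld.MEM ; 2-wide

ISSUED = 11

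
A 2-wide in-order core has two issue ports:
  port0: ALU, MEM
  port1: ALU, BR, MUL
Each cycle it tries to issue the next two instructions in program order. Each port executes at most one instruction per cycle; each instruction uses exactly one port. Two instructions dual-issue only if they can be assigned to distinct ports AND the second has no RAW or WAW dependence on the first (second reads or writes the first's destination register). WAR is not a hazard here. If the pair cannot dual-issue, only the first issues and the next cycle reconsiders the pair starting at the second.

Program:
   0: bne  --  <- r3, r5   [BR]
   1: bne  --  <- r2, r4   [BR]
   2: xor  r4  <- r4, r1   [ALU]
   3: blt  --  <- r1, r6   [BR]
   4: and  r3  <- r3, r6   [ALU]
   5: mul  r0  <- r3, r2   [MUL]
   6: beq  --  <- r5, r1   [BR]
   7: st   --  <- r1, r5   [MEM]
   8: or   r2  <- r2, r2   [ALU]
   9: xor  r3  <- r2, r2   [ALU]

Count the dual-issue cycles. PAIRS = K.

#0 head=0: bne.BR i0 no-port BR/BR
#1 head=1: bne.BR/xor.ALU i1&i2 dual
#2 head=3: blt.BR/and.ALU i3&i4 dual
#3 head=5: mul.MUL i5 no-port MUL/BR
#4 head=6: beq.BR/st.MEM i6&i7 dual
#5 head=8: or.ALU i8 RAW r2
#6 head=9: xor.ALU i9 tail

PAIRS = 3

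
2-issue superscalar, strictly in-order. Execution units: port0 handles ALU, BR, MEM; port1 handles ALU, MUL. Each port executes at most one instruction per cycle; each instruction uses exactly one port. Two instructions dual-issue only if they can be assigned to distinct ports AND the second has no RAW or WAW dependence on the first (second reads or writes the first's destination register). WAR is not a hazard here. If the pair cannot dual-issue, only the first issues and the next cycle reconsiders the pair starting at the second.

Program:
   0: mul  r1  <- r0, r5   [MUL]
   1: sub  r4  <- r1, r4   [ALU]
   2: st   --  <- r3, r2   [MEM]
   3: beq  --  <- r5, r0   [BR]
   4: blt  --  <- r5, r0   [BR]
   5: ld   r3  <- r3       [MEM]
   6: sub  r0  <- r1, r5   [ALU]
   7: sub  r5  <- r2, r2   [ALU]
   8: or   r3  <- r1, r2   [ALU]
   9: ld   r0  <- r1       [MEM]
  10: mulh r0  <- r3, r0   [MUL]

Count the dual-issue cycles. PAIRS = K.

c0: i0 mul  RAW r1
c1: i1,i2 sub/st  pair
c2: i3 beq  no-port BR/BR
c3: i4 blt  no-port BR/MEM
c4: i5,i6 ld/sub  pair
c5: i7,i8 sub/or  pair
c6: i9 ld  RAW+WAW r0
c7: i10 mulh  tail

PAIRS = 3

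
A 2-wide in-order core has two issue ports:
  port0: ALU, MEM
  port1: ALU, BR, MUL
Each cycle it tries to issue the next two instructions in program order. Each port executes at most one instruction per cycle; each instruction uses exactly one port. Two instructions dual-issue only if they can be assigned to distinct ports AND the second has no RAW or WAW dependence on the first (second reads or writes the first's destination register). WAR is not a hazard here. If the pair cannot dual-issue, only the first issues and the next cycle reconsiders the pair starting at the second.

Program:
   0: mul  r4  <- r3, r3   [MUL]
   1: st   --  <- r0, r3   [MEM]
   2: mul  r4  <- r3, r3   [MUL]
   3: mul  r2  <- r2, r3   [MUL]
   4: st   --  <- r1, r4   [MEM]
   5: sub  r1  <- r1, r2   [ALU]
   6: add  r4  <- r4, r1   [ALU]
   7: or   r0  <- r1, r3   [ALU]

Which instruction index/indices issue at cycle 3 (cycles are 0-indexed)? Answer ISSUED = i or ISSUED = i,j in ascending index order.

ISSUED = 5

c0: i0+i1 mul st  pair
c1: i2 mul  no-port MUL/MUL
c2: i3+i4 mul st  pair
c3: i5 sub  RAW r1
c4: i6+i7 add or  pair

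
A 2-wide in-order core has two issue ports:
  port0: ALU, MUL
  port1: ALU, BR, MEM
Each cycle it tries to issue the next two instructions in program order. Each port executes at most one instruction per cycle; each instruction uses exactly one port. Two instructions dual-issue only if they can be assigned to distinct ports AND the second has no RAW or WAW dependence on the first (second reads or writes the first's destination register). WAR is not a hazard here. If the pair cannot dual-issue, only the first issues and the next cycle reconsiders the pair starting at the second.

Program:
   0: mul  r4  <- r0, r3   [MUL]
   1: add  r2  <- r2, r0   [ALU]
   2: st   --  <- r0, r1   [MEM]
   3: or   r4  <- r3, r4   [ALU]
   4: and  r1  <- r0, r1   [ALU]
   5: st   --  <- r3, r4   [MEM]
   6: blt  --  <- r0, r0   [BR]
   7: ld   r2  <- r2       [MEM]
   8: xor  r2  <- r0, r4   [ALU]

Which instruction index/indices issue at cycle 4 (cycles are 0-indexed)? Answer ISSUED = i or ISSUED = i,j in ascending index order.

ISSUED = 7

c0: i0,i1 mul/add  2-wide
c1: i2,i3 st/or  2-wide
c2: i4,i5 and/st  2-wide
c3: i6 blt  no-port BR/MEM
c4: i7 ld  WAW r2
c5: i8 xor  tail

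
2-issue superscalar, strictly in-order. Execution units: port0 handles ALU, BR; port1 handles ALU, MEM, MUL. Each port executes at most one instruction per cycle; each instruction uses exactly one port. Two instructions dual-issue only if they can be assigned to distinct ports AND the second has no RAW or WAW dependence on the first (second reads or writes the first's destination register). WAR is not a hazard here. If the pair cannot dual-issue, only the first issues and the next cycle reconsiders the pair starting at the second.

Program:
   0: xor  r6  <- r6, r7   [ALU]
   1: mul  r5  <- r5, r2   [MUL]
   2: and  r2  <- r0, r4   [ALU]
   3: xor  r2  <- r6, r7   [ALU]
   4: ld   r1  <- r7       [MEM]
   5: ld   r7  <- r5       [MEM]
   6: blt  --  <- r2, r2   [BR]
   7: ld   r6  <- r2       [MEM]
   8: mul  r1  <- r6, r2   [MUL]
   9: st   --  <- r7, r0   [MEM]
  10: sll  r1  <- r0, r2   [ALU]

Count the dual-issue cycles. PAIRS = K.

#0 head=0: xor;mul i0+i1 2-wide
#1 head=2: and i2 WAW r2
#2 head=3: xor;ld i3+i4 2-wide
#3 head=5: ld;blt i5+i6 2-wide
#4 head=7: ld i7 no-port MEM/MUL
#5 head=8: mul i8 no-port MUL/MEM
#6 head=9: st;sll i9+i10 2-wide

PAIRS = 4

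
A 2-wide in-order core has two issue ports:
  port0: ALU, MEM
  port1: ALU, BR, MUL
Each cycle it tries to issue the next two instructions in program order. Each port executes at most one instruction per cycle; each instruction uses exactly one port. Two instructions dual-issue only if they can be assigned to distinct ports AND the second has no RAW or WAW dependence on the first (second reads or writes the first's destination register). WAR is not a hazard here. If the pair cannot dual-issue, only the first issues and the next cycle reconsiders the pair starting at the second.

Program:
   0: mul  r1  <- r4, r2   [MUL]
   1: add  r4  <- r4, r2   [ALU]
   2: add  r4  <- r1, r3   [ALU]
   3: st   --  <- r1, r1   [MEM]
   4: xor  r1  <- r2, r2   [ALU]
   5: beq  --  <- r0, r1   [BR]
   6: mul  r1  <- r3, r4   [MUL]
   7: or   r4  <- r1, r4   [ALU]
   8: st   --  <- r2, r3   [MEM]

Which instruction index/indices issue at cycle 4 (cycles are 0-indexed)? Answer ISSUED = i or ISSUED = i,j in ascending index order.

#0 head=0: mul.MUL/add.ALU i0,i1 2-wide
#1 head=2: add.ALU/st.MEM i2,i3 2-wide
#2 head=4: xor.ALU i4 RAW r1
#3 head=5: beq.BR i5 no-port BR/MUL
#4 head=6: mul.MUL i6 RAW r1
#5 head=7: or.ALU/st.MEM i7,i8 2-wide

ISSUED = 6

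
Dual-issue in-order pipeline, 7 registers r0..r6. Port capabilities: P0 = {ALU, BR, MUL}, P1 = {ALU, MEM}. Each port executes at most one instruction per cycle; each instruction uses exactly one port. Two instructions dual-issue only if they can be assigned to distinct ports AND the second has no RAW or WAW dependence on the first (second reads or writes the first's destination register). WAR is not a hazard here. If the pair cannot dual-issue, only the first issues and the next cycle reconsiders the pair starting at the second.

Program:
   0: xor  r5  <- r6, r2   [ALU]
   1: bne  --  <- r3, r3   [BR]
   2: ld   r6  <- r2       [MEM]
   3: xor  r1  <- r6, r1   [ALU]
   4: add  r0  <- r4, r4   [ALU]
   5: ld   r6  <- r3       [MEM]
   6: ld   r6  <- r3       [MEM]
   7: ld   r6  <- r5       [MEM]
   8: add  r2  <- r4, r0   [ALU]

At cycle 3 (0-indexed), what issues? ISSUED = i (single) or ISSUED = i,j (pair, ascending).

ISSUED = 5

#0 head=0: xor.ALU/bne.BR i0/i1 2-wide
#1 head=2: ld.MEM i2 RAW r6
#2 head=3: xor.ALU/add.ALU i3/i4 2-wide
#3 head=5: ld.MEM i5 no-port MEM/MEM
#4 head=6: ld.MEM i6 no-port MEM/MEM
#5 head=7: ld.MEM/add.ALU i7/i8 2-wide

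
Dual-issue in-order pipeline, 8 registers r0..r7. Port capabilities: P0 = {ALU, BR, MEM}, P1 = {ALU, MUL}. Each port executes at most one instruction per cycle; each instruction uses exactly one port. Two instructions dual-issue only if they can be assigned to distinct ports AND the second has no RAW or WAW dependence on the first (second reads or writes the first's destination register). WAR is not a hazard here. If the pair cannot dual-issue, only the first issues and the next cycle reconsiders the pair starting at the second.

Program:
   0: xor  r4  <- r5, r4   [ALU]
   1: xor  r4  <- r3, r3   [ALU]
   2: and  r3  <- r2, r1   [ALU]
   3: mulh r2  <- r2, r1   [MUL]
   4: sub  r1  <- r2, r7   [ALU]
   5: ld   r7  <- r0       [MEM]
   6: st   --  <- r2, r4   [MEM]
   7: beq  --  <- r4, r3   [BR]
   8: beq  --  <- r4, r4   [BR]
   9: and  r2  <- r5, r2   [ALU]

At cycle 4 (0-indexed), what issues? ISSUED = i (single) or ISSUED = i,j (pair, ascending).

ISSUED = 6

c0: i0 xor.ALU  WAW r4
c1: i1&i2 xor.ALU and.ALU  dual
c2: i3 mulh.MUL  RAW r2
c3: i4&i5 sub.ALU ld.MEM  dual
c4: i6 st.MEM  no-port MEM/BR
c5: i7 beq.BR  no-port BR/BR
c6: i8&i9 beq.BR and.ALU  dual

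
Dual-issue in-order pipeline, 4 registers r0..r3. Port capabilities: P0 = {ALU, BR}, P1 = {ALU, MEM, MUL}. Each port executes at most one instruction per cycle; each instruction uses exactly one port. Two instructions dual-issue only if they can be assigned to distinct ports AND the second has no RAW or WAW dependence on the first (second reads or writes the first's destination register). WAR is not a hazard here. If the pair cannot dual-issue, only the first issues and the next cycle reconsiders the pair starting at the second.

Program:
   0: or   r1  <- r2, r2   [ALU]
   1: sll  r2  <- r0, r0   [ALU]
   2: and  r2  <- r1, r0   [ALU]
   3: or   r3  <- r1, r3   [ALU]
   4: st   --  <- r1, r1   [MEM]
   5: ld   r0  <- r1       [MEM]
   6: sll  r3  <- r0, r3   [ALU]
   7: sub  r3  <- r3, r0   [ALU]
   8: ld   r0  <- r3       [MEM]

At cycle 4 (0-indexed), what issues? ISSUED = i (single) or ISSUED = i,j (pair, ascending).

ISSUED = 6

[0] i0/i1  or;sll  -- pair
[1] i2/i3  and;or  -- pair
[2] i4  st  -- no-port MEM/MEM
[3] i5  ld  -- RAW r0
[4] i6  sll  -- RAW+WAW r3
[5] i7  sub  -- RAW r3
[6] i8  ld  -- tail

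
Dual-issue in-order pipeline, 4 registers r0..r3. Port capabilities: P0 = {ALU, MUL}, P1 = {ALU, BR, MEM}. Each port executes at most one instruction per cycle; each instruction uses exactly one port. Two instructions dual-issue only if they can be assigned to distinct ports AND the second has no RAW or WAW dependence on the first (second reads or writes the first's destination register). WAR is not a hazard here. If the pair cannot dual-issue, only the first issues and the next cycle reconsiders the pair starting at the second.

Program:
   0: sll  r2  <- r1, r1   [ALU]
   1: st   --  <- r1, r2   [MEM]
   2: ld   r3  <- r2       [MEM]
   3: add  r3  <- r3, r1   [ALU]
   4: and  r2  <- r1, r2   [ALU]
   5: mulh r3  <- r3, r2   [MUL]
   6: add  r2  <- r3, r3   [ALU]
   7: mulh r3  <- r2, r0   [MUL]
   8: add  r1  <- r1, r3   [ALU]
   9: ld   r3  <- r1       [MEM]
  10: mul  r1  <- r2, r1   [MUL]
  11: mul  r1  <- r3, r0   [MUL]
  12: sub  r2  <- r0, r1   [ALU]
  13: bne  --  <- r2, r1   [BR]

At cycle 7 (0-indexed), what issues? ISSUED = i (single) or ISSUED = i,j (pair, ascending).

ISSUED = 8

[0] i0  sll.ALU  -- RAW r2
[1] i1  st.MEM  -- no-port MEM/MEM
[2] i2  ld.MEM  -- RAW+WAW r3
[3] i3/i4  add.ALU+and.ALU  -- pair
[4] i5  mulh.MUL  -- RAW r3
[5] i6  add.ALU  -- RAW r2
[6] i7  mulh.MUL  -- RAW r3
[7] i8  add.ALU  -- RAW r1
[8] i9/i10  ld.MEM+mul.MUL  -- pair
[9] i11  mul.MUL  -- RAW r1
[10] i12  sub.ALU  -- RAW r2
[11] i13  bne.BR  -- tail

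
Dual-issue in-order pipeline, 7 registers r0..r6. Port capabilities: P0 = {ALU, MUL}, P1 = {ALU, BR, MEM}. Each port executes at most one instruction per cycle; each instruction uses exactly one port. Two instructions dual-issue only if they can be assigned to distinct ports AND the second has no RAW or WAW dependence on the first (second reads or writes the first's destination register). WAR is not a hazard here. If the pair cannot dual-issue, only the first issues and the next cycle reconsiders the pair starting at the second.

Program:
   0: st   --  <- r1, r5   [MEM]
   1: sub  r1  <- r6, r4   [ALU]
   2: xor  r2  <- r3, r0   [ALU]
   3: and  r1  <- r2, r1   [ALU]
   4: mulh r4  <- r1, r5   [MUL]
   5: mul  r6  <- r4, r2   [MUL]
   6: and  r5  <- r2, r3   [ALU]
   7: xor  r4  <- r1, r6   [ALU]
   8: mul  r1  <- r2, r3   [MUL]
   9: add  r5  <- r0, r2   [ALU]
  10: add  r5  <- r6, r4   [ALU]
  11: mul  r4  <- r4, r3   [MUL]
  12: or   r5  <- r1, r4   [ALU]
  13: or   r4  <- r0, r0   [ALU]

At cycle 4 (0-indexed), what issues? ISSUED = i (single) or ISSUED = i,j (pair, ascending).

ISSUED = 5,6

#0 head=0: st.MEM+sub.ALU i0/i1 pair
#1 head=2: xor.ALU i2 RAW r2
#2 head=3: and.ALU i3 RAW r1
#3 head=4: mulh.MUL i4 no-port MUL/MUL
#4 head=5: mul.MUL+and.ALU i5/i6 pair
#5 head=7: xor.ALU+mul.MUL i7/i8 pair
#6 head=9: add.ALU i9 WAW r5
#7 head=10: add.ALU+mul.MUL i10/i11 pair
#8 head=12: or.ALU+or.ALU i12/i13 pair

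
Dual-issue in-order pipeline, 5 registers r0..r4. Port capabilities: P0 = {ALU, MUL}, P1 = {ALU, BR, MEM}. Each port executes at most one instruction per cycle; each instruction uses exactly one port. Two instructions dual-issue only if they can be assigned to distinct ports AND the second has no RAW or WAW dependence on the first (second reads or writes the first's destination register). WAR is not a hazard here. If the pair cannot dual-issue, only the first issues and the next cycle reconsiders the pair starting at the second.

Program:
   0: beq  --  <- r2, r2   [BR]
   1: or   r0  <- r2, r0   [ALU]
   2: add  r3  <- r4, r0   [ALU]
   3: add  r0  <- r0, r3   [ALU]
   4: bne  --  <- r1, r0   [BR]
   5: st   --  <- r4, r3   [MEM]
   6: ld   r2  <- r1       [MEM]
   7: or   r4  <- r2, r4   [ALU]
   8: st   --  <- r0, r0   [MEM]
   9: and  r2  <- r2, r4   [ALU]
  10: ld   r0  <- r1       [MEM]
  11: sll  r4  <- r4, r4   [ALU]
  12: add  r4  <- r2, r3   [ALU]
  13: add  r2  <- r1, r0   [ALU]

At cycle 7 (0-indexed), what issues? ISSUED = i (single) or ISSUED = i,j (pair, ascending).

0. beq.BR;or.ALU @i0+i1  | 2-wide
1. add.ALU @i2  | RAW r3
2. add.ALU @i3  | RAW r0
3. bne.BR @i4  | no-port BR/MEM
4. st.MEM @i5  | no-port MEM/MEM
5. ld.MEM @i6  | RAW r2
6. or.ALU;st.MEM @i7+i8  | 2-wide
7. and.ALU;ld.MEM @i9+i10  | 2-wide
8. sll.ALU @i11  | WAW r4
9. add.ALU;add.ALU @i12+i13  | 2-wide

ISSUED = 9,10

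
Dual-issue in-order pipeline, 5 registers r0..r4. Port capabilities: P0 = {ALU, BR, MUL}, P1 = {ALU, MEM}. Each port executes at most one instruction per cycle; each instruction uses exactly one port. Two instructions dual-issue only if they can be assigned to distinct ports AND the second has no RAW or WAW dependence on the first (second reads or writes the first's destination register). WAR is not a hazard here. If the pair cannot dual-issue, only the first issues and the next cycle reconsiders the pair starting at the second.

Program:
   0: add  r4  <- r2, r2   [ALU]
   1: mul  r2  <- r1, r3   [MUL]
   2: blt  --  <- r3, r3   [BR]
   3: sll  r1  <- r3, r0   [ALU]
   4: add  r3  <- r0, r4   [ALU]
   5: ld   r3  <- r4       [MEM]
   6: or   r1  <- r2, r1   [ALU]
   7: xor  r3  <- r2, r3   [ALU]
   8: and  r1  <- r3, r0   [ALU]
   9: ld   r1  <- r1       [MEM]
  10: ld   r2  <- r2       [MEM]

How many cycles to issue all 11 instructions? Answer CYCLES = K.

[0] i0&i1  add.ALU;mul.MUL  -- dual
[1] i2&i3  blt.BR;sll.ALU  -- dual
[2] i4  add.ALU  -- WAW r3
[3] i5&i6  ld.MEM;or.ALU  -- dual
[4] i7  xor.ALU  -- RAW r3
[5] i8  and.ALU  -- RAW+WAW r1
[6] i9  ld.MEM  -- no-port MEM/MEM
[7] i10  ld.MEM  -- tail

CYCLES = 8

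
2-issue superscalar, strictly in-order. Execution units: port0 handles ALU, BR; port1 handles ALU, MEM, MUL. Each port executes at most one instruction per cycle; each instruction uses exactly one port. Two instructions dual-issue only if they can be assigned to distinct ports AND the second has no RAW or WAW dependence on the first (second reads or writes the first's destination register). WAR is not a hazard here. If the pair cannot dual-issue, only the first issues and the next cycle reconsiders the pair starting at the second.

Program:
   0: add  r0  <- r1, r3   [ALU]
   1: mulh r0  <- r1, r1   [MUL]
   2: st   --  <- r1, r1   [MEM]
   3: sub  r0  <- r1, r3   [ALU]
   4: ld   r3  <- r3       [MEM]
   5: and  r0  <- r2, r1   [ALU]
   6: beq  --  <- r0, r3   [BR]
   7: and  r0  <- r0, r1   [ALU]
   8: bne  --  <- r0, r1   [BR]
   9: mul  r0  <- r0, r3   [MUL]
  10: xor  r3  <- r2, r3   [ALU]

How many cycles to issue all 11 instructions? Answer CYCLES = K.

t=0 i0:add ; WAW r0
t=1 i1:mulh ; no-port MUL/MEM
t=2 i2&i3:st/sub ; dual
t=3 i4&i5:ld/and ; dual
t=4 i6&i7:beq/and ; dual
t=5 i8&i9:bne/mul ; dual
t=6 i10:xor ; tail

CYCLES = 7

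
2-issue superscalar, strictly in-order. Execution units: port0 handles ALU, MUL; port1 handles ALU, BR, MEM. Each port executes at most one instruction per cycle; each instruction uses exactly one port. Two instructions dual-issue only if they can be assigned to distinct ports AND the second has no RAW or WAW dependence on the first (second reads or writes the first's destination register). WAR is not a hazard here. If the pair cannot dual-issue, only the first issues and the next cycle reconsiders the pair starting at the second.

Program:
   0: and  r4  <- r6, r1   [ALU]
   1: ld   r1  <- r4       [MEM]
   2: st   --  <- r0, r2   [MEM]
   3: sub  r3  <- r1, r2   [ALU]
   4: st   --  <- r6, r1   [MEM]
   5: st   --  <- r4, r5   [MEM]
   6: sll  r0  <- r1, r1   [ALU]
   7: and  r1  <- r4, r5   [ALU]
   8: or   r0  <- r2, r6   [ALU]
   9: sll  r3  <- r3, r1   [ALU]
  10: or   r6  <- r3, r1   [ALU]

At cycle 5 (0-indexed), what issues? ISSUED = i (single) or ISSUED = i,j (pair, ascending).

ISSUED = 7,8

[0] i0  and  -- RAW r4
[1] i1  ld  -- no-port MEM/MEM
[2] i2/i3  st sub  -- 2-wide
[3] i4  st  -- no-port MEM/MEM
[4] i5/i6  st sll  -- 2-wide
[5] i7/i8  and or  -- 2-wide
[6] i9  sll  -- RAW r3
[7] i10  or  -- tail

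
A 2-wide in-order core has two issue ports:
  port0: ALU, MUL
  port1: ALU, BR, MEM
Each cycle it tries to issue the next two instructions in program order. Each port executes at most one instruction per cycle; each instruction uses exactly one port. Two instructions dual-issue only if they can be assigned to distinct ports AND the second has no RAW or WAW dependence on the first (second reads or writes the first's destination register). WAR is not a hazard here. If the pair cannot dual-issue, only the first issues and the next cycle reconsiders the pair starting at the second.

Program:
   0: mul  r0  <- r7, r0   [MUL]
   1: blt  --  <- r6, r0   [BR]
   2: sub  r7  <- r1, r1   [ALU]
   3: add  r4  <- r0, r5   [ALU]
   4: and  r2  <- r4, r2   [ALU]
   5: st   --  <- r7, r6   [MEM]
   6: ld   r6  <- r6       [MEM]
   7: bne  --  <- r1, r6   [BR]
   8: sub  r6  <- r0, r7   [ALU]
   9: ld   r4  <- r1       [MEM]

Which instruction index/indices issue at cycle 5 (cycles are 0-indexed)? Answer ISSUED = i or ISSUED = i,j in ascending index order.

ISSUED = 7,8

c0: i0 mul  RAW r0
c1: i1+i2 blt+sub  dual
c2: i3 add  RAW r4
c3: i4+i5 and+st  dual
c4: i6 ld  no-port MEM/BR
c5: i7+i8 bne+sub  dual
c6: i9 ld  tail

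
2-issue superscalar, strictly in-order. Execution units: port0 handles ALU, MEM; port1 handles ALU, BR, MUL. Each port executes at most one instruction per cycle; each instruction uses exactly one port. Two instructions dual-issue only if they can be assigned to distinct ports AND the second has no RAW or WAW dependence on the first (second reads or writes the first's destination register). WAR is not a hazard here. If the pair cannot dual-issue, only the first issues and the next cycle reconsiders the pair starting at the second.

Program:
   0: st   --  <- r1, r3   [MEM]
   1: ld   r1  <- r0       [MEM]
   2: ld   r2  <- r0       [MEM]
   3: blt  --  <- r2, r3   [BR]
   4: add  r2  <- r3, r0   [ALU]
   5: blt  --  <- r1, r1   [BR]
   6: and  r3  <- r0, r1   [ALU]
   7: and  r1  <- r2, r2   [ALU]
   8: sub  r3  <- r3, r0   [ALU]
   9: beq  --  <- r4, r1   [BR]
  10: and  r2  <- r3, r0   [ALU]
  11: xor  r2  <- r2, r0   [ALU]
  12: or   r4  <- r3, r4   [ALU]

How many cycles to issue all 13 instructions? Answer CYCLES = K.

[0] i0  st.MEM  -- no-port MEM/MEM
[1] i1  ld.MEM  -- no-port MEM/MEM
[2] i2  ld.MEM  -- RAW r2
[3] i3,i4  blt.BR add.ALU  -- pair
[4] i5,i6  blt.BR and.ALU  -- pair
[5] i7,i8  and.ALU sub.ALU  -- pair
[6] i9,i10  beq.BR and.ALU  -- pair
[7] i11,i12  xor.ALU or.ALU  -- pair

CYCLES = 8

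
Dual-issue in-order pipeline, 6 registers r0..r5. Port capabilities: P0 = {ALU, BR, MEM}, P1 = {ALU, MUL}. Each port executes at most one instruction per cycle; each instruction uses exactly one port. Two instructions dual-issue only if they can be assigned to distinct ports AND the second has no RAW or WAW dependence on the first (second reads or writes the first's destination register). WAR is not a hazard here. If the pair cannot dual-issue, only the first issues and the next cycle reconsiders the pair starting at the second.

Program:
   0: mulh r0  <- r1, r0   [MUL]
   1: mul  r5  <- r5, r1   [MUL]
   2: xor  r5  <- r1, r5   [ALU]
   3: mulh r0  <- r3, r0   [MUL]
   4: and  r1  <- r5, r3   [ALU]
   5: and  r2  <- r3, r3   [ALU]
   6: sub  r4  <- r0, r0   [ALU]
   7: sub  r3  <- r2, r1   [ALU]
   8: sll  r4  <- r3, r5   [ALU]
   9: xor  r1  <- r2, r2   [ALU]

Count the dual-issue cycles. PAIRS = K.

t=0 i0:mulh.MUL ; no-port MUL/MUL
t=1 i1:mul.MUL ; RAW+WAW r5
t=2 i2/i3:xor.ALU;mulh.MUL ; dual
t=3 i4/i5:and.ALU;and.ALU ; dual
t=4 i6/i7:sub.ALU;sub.ALU ; dual
t=5 i8/i9:sll.ALU;xor.ALU ; dual

PAIRS = 4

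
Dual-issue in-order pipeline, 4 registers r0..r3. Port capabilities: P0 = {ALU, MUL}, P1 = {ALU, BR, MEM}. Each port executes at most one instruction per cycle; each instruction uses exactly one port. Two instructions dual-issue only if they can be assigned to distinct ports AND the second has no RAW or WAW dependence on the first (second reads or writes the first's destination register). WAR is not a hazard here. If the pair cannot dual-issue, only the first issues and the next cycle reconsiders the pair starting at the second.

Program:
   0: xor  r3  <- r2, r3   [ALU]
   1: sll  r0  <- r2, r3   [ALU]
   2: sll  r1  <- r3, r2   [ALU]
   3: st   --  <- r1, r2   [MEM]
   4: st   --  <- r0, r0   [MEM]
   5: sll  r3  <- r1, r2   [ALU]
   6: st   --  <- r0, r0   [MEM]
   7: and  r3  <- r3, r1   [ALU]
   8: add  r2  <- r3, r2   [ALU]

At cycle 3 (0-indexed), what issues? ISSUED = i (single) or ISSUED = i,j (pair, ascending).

ISSUED = 4,5

  cy0 -> i0 (xor) RAW r3
  cy1 -> i1/i2 (sll+sll) pair
  cy2 -> i3 (st) no-port MEM/MEM
  cy3 -> i4/i5 (st+sll) pair
  cy4 -> i6/i7 (st+and) pair
  cy5 -> i8 (add) tail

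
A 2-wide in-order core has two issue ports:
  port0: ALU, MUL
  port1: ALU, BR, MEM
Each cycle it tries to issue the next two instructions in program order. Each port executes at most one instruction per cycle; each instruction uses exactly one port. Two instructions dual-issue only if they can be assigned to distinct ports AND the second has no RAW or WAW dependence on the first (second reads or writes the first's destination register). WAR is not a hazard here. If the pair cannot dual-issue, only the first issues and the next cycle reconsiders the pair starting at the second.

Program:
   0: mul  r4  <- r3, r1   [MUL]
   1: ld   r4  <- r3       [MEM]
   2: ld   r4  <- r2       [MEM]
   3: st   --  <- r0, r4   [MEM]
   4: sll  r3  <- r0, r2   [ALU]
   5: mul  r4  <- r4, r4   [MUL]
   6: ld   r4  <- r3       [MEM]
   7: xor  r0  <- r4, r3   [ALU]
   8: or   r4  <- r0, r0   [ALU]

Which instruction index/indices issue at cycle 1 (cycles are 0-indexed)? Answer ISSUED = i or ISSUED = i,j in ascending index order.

ISSUED = 1

#0 head=0: mul i0 WAW r4
#1 head=1: ld i1 no-port MEM/MEM
#2 head=2: ld i2 no-port MEM/MEM
#3 head=3: st sll i3/i4 2-wide
#4 head=5: mul i5 WAW r4
#5 head=6: ld i6 RAW r4
#6 head=7: xor i7 RAW r0
#7 head=8: or i8 tail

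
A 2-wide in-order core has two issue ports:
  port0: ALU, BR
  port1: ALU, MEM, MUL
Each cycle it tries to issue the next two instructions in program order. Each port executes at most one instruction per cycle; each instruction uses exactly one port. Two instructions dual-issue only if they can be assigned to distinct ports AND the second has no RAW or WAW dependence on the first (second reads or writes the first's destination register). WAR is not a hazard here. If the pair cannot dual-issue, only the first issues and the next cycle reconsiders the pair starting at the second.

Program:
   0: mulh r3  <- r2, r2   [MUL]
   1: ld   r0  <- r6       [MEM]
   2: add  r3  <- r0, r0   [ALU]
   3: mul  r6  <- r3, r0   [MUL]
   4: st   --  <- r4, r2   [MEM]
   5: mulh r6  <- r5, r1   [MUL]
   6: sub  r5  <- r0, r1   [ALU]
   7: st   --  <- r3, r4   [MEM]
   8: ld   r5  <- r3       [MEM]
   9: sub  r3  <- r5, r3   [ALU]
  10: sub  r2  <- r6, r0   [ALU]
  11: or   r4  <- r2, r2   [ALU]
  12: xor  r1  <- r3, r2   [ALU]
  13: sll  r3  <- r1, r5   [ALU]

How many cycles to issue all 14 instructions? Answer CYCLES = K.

CYCLES = 11

0. mulh @i0  | no-port MUL/MEM
1. ld @i1  | RAW r0
2. add @i2  | RAW r3
3. mul @i3  | no-port MUL/MEM
4. st @i4  | no-port MEM/MUL
5. mulh;sub @i5&i6  | 2-wide
6. st @i7  | no-port MEM/MEM
7. ld @i8  | RAW r5
8. sub;sub @i9&i10  | 2-wide
9. or;xor @i11&i12  | 2-wide
10. sll @i13  | tail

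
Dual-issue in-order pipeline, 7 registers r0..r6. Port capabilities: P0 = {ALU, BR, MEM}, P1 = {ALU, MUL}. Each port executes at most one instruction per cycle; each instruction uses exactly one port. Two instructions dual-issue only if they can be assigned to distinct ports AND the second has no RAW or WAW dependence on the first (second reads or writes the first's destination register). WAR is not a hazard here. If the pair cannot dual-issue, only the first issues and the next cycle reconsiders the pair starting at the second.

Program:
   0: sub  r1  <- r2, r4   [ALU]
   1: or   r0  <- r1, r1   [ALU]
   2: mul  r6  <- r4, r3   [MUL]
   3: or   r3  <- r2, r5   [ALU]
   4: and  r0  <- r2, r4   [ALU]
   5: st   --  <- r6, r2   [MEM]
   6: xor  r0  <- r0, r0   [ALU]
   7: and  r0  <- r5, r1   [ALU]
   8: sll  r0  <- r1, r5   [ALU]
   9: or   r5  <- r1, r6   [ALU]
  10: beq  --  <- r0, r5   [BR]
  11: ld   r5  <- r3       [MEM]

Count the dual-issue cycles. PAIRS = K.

PAIRS = 4

[0] i0  sub.ALU  -- RAW r1
[1] i1&i2  or.ALU/mul.MUL  -- dual
[2] i3&i4  or.ALU/and.ALU  -- dual
[3] i5&i6  st.MEM/xor.ALU  -- dual
[4] i7  and.ALU  -- WAW r0
[5] i8&i9  sll.ALU/or.ALU  -- dual
[6] i10  beq.BR  -- no-port BR/MEM
[7] i11  ld.MEM  -- tail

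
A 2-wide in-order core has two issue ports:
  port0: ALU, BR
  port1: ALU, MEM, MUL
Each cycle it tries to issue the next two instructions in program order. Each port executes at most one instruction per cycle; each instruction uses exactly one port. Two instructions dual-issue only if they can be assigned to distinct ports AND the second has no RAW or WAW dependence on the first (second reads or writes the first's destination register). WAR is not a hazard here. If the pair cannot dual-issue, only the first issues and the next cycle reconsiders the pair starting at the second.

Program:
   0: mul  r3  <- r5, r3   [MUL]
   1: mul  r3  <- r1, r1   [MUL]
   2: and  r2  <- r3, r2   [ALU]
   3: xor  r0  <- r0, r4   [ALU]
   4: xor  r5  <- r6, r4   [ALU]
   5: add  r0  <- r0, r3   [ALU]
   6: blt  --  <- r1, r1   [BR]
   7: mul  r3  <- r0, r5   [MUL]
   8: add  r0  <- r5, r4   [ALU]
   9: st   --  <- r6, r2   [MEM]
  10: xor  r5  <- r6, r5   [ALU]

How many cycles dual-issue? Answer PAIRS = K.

#0 head=0: mul i0 no-port MUL/MUL
#1 head=1: mul i1 RAW r3
#2 head=2: and xor i2,i3 dual
#3 head=4: xor add i4,i5 dual
#4 head=6: blt mul i6,i7 dual
#5 head=8: add st i8,i9 dual
#6 head=10: xor i10 tail

PAIRS = 4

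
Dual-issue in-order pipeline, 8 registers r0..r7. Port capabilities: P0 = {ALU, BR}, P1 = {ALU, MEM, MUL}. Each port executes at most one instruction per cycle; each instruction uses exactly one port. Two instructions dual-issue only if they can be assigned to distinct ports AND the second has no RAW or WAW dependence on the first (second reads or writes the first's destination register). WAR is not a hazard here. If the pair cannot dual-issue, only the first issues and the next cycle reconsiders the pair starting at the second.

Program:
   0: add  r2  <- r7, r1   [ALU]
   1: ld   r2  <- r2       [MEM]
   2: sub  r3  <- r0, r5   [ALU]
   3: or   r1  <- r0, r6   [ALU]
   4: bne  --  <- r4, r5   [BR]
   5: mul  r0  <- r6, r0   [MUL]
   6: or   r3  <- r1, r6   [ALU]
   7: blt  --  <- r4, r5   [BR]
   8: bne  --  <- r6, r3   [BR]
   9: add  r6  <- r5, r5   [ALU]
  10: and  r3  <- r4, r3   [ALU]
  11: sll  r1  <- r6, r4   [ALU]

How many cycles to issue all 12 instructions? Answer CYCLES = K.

CYCLES = 7

t=0 i0:add ; RAW+WAW r2
t=1 i1&i2:ld/sub ; 2-wide
t=2 i3&i4:or/bne ; 2-wide
t=3 i5&i6:mul/or ; 2-wide
t=4 i7:blt ; no-port BR/BR
t=5 i8&i9:bne/add ; 2-wide
t=6 i10&i11:and/sll ; 2-wide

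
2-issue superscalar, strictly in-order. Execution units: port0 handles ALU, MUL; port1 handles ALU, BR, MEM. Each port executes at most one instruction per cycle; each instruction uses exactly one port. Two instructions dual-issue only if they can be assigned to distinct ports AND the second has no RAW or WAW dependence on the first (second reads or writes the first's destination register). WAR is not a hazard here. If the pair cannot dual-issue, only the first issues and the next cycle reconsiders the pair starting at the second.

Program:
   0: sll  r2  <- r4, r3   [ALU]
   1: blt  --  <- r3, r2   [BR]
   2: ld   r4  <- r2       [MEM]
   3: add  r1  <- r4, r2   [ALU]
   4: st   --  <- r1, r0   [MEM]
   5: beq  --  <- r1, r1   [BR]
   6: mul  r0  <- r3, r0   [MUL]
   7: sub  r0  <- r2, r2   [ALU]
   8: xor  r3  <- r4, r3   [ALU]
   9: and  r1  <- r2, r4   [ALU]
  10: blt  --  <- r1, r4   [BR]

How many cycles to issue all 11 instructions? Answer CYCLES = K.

CYCLES = 9

  cy0 -> i0 (sll.ALU) RAW r2
  cy1 -> i1 (blt.BR) no-port BR/MEM
  cy2 -> i2 (ld.MEM) RAW r4
  cy3 -> i3 (add.ALU) RAW r1
  cy4 -> i4 (st.MEM) no-port MEM/BR
  cy5 -> i5,i6 (beq.BR mul.MUL) 2-wide
  cy6 -> i7,i8 (sub.ALU xor.ALU) 2-wide
  cy7 -> i9 (and.ALU) RAW r1
  cy8 -> i10 (blt.BR) tail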